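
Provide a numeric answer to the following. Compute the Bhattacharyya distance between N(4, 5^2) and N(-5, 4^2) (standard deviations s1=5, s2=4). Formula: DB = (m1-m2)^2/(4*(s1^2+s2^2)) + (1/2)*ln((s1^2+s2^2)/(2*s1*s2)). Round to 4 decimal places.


Bhattacharyya distance between two Gaussians:
DB = (m1-m2)^2/(4*(s1^2+s2^2)) + (1/2)*ln((s1^2+s2^2)/(2*s1*s2)).
(m1-m2)^2 = (9)^2 = 81.
s1^2+s2^2 = 25 + 16 = 41.
term1 = 81/164 = 0.493902.
term2 = 0.5*ln(41/40.0) = 0.012346.
DB = 0.493902 + 0.012346 = 0.5062

0.5062


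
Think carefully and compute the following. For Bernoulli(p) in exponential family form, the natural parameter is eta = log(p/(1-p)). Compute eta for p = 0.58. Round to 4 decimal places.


Natural parameter for Bernoulli: eta = log(p/(1-p)).
p = 0.58, 1-p = 0.42.
p/(1-p) = 1.380952.
eta = log(1.380952) = 0.3228

0.3228


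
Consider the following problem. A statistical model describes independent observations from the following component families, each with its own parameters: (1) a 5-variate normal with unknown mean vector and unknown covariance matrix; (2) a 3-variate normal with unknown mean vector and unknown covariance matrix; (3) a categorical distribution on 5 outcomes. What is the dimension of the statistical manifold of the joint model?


The dimension of a statistical manifold equals the number of free
(independent) real parameters of the model. For a product of independent
blocks the parameter counts add.
- 5-variate normal: 5 (mean) + 5*6/2 = 15 (symmetric covariance) = 20.
- 3-variate normal: 3 (mean) + 3*4/2 = 6 (symmetric covariance) = 9.
- categorical on 5 outcomes (probabilities sum to 1): 5-1 = 4.
Total = 20 + 9 + 4 = 33.
Dimension = 33

33


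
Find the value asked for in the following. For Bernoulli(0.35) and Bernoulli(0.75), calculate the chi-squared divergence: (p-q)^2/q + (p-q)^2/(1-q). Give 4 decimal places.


Chi-squared divergence between Bernoulli distributions:
chi^2 = (p-q)^2/q + (p-q)^2/(1-q).
p = 0.35, q = 0.75, p-q = -0.4.
(p-q)^2 = 0.16.
term1 = 0.16/0.75 = 0.213333.
term2 = 0.16/0.25 = 0.64.
chi^2 = 0.213333 + 0.64 = 0.8533

0.8533


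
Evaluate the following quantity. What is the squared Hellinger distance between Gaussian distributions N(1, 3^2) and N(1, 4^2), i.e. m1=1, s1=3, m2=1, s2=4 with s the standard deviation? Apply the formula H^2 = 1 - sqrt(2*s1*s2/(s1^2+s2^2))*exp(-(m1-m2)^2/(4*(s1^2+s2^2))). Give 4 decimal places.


Squared Hellinger distance for Gaussians:
H^2 = 1 - sqrt(2*s1*s2/(s1^2+s2^2)) * exp(-(m1-m2)^2/(4*(s1^2+s2^2))).
s1^2 = 9, s2^2 = 16, s1^2+s2^2 = 25.
sqrt(2*3*4/(25)) = 0.979796.
(m1-m2)^2 = (0)^2 = 0.
exp(-0/(4*25)) = exp(0.0) = 1.0.
H^2 = 1 - 0.979796*1.0 = 0.0202

0.0202


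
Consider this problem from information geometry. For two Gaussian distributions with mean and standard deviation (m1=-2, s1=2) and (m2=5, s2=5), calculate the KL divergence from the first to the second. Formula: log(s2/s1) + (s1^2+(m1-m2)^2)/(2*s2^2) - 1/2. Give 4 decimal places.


KL divergence between normal distributions:
KL = log(s2/s1) + (s1^2 + (m1-m2)^2)/(2*s2^2) - 1/2.
log(5/2) = 0.916291.
(2^2 + (-2-5)^2)/(2*5^2) = (4 + 49)/50 = 1.06.
KL = 0.916291 + 1.06 - 0.5 = 1.4763

1.4763


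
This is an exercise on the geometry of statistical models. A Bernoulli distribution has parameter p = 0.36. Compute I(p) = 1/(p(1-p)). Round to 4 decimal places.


For Bernoulli(p), Fisher information is I(p) = 1/(p*(1-p)).
p = 0.36, 1-p = 0.64.
p*(1-p) = 0.2304.
I(p) = 1/0.2304 = 4.3403

4.3403


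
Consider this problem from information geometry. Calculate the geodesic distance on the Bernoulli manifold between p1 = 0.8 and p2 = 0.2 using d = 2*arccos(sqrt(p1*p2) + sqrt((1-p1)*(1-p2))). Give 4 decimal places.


Geodesic distance on Bernoulli manifold:
d(p1,p2) = 2*arccos(sqrt(p1*p2) + sqrt((1-p1)*(1-p2))).
sqrt(p1*p2) = sqrt(0.8*0.2) = 0.4.
sqrt((1-p1)*(1-p2)) = sqrt(0.2*0.8) = 0.4.
arg = 0.4 + 0.4 = 0.8.
d = 2*arccos(0.8) = 1.2870

1.2870


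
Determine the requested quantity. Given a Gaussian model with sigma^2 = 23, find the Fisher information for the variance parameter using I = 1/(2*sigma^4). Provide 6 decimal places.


Fisher information for variance: I(sigma^2) = 1/(2*sigma^4).
sigma^2 = 23, so sigma^4 = 529.
I = 1/(2*529) = 1/1058 = 0.000945

0.000945


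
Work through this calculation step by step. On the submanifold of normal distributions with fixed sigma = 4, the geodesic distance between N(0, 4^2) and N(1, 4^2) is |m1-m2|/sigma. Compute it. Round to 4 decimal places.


On the fixed-variance normal subfamily, geodesic distance = |m1-m2|/sigma.
|0 - 1| = 1.
sigma = 4.
d = 1/4 = 0.2500

0.2500


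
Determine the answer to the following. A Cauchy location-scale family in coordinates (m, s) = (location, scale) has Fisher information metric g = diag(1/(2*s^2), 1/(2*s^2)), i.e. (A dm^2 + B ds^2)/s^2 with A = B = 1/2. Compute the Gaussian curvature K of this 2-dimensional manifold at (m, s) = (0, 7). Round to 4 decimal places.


The metric has the form g = (A dm^2 + B ds^2)/s^2 with A = 1/2, B = 1/2.
Substitute u = sqrt(A/B)*m: g = B*(du^2 + ds^2)/s^2, i.e. B times the
Poincare upper half-plane metric, which has constant Gaussian curvature -1.
Scaling a 2D metric by a constant c divides the Gaussian curvature by c,
so K = -1/B = -1/(1/2) = -2.0000 everywhere (the point (m, s) = (0, 7) is irrelevant:
the curvature is constant).
The requested Gaussian curvature is K = -2.0000.

-2.0000


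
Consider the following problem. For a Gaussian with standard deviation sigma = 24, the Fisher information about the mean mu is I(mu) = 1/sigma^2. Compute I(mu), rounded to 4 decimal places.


The Fisher information for the mean of a normal distribution is I(mu) = 1/sigma^2.
sigma = 24, so sigma^2 = 576.
I(mu) = 1/576 = 0.0017

0.0017


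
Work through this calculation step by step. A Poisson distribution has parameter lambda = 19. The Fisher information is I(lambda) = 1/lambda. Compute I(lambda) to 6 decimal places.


Fisher information for Poisson: I(lambda) = 1/lambda.
lambda = 19.
I(lambda) = 1/19 = 0.052632

0.052632


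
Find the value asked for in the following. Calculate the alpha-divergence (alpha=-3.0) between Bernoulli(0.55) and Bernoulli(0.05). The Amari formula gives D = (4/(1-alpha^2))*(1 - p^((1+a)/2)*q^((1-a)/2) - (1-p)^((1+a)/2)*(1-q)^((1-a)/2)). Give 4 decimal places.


Amari alpha-divergence:
D = (4/(1-alpha^2))*(1 - p^((1+a)/2)*q^((1-a)/2) - (1-p)^((1+a)/2)*(1-q)^((1-a)/2)).
alpha = -3.0, p = 0.55, q = 0.05.
e1 = (1+alpha)/2 = -1.0, e2 = (1-alpha)/2 = 2.0.
t1 = p^e1 * q^e2 = 0.55^-1.0 * 0.05^2.0 = 0.004545.
t2 = (1-p)^e1 * (1-q)^e2 = 0.45^-1.0 * 0.95^2.0 = 2.005556.
4/(1-alpha^2) = -0.5.
D = -0.5*(1 - 0.004545 - 2.005556) = 0.5051

0.5051


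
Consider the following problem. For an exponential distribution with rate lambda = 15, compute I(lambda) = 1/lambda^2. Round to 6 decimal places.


Fisher information for exponential: I(lambda) = 1/lambda^2.
lambda = 15, lambda^2 = 225.
I = 1/225 = 0.004444

0.004444


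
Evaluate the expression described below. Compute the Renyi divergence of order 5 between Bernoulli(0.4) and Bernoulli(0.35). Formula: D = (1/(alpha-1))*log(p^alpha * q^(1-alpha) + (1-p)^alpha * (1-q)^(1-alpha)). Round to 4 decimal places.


Renyi divergence of order alpha between Bernoulli distributions:
D = (1/(alpha-1))*log(p^alpha * q^(1-alpha) + (1-p)^alpha * (1-q)^(1-alpha)).
alpha = 5, p = 0.4, q = 0.35.
p^alpha * q^(1-alpha) = 0.4^5 * 0.35^-4 = 0.682382.
(1-p)^alpha * (1-q)^(1-alpha) = 0.6^5 * 0.65^-4 = 0.435615.
sum = 0.682382 + 0.435615 = 1.117997.
D = (1/4)*log(1.117997) = 0.0279

0.0279


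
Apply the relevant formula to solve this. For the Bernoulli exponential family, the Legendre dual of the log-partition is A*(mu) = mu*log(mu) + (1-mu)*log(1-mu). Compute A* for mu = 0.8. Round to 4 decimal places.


Legendre transform for Bernoulli:
A*(mu) = mu*log(mu) + (1-mu)*log(1-mu).
mu = 0.8, 1-mu = 0.2.
mu*log(mu) = 0.8*log(0.8) = -0.178515.
(1-mu)*log(1-mu) = 0.2*log(0.2) = -0.321888.
A* = -0.178515 + -0.321888 = -0.5004

-0.5004


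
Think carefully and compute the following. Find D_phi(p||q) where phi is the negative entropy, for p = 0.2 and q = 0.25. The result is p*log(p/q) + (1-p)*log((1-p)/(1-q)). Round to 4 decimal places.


Bregman divergence with negative entropy generator:
D = p*log(p/q) + (1-p)*log((1-p)/(1-q)).
p = 0.2, q = 0.25.
p*log(p/q) = 0.2*log(0.2/0.25) = -0.044629.
(1-p)*log((1-p)/(1-q)) = 0.8*log(0.8/0.75) = 0.051631.
D = -0.044629 + 0.051631 = 0.0070

0.0070


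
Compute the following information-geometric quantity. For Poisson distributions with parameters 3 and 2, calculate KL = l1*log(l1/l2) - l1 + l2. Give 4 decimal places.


KL divergence for Poisson:
KL = l1*log(l1/l2) - l1 + l2.
l1 = 3, l2 = 2.
log(3/2) = 0.405465.
l1*log(l1/l2) = 3 * 0.405465 = 1.216395.
KL = 1.216395 - 3 + 2 = 0.2164

0.2164


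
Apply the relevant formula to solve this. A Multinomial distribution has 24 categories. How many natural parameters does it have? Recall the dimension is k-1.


Exponential family dimension calculation:
For Multinomial with k=24 categories, dim = k-1 = 23.

23


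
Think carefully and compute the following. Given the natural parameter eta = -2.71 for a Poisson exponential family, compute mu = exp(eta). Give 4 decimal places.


Expectation parameter for Poisson exponential family:
mu = exp(eta).
eta = -2.71.
mu = exp(-2.71) = 0.0665

0.0665


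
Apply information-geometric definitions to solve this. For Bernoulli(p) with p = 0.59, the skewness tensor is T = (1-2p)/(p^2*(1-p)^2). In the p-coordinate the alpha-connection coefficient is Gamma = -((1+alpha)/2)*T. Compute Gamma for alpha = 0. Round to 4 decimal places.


Skewness (Amari-Chentsov) tensor: T = (1-2p)/(p^2*(1-p)^2).
p = 0.59, 1-2p = -0.18, p^2 = 0.3481, (1-p)^2 = 0.1681.
T = -0.18/(0.3481 * 0.1681) = -3.076102.
In the p-coordinate, Gamma^(alpha) = Gamma^(0) - (alpha/2)*T with Gamma^(0) = (1/2)*g'(p) = -T/2,
so Gamma^(alpha) = -((1+alpha)/2)*T.
alpha = 0, -(1+alpha)/2 = -0.5.
Gamma = -0.5 * -3.076102 = 1.5381

1.5381


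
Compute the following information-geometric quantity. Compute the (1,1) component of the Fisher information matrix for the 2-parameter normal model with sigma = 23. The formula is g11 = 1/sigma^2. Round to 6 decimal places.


For the 2-parameter normal family, the Fisher metric has:
  g11 = 1/sigma^2, g22 = 2/sigma^2.
sigma = 23, sigma^2 = 529.
g11 = 0.001890

0.001890


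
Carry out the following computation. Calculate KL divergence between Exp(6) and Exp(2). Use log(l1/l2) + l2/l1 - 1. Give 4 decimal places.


KL divergence for exponential family:
KL = log(l1/l2) + l2/l1 - 1.
log(6/2) = 1.098612.
2/6 = 0.333333.
KL = 1.098612 + 0.333333 - 1 = 0.4319

0.4319


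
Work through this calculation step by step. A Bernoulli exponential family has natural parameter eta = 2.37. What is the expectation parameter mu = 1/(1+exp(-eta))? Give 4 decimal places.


Dual coordinate (expectation parameter) for Bernoulli:
mu = 1/(1+exp(-eta)).
eta = 2.37.
exp(-eta) = exp(-2.37) = 0.093481.
mu = 1/(1+0.093481) = 0.9145

0.9145


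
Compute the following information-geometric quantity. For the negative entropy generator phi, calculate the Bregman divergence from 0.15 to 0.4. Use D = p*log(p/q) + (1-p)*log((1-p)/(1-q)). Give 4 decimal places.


Bregman divergence with negative entropy generator:
D = p*log(p/q) + (1-p)*log((1-p)/(1-q)).
p = 0.15, q = 0.4.
p*log(p/q) = 0.15*log(0.15/0.4) = -0.147124.
(1-p)*log((1-p)/(1-q)) = 0.85*log(0.85/0.6) = 0.296061.
D = -0.147124 + 0.296061 = 0.1489

0.1489


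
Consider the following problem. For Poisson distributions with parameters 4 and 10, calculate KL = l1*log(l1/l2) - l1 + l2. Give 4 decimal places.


KL divergence for Poisson:
KL = l1*log(l1/l2) - l1 + l2.
l1 = 4, l2 = 10.
log(4/10) = -0.916291.
l1*log(l1/l2) = 4 * -0.916291 = -3.665163.
KL = -3.665163 - 4 + 10 = 2.3348

2.3348


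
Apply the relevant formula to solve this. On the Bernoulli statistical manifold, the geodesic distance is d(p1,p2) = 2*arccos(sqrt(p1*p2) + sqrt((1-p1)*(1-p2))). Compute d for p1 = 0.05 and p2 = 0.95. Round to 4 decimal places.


Geodesic distance on Bernoulli manifold:
d(p1,p2) = 2*arccos(sqrt(p1*p2) + sqrt((1-p1)*(1-p2))).
sqrt(p1*p2) = sqrt(0.05*0.95) = 0.217945.
sqrt((1-p1)*(1-p2)) = sqrt(0.95*0.05) = 0.217945.
arg = 0.217945 + 0.217945 = 0.43589.
d = 2*arccos(0.43589) = 2.2395

2.2395


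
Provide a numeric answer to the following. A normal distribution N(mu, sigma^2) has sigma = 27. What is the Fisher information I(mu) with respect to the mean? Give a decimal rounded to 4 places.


The Fisher information for the mean of a normal distribution is I(mu) = 1/sigma^2.
sigma = 27, so sigma^2 = 729.
I(mu) = 1/729 = 0.0014

0.0014


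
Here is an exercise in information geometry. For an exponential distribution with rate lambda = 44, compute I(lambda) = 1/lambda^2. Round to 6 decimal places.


Fisher information for exponential: I(lambda) = 1/lambda^2.
lambda = 44, lambda^2 = 1936.
I = 1/1936 = 0.000517

0.000517


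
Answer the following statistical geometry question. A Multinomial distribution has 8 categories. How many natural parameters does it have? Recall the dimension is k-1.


Exponential family dimension calculation:
For Multinomial with k=8 categories, dim = k-1 = 7.

7


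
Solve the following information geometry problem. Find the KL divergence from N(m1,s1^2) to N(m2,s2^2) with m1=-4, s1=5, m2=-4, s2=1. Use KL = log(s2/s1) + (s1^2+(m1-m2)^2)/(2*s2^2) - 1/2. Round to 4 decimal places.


KL divergence between normal distributions:
KL = log(s2/s1) + (s1^2 + (m1-m2)^2)/(2*s2^2) - 1/2.
log(1/5) = -1.609438.
(5^2 + (-4--4)^2)/(2*1^2) = (25 + 0)/2 = 12.5.
KL = -1.609438 + 12.5 - 0.5 = 10.3906

10.3906


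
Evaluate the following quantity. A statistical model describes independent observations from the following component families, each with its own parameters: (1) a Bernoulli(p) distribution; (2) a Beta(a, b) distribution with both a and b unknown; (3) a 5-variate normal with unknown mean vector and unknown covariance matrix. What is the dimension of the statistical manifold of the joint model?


The dimension of a statistical manifold equals the number of free
(independent) real parameters of the model. For a product of independent
blocks the parameter counts add.
- Bernoulli (p): 1.
- Beta (a, b): 2.
- 5-variate normal: 5 (mean) + 5*6/2 = 15 (symmetric covariance) = 20.
Total = 1 + 2 + 20 = 23.
Dimension = 23

23


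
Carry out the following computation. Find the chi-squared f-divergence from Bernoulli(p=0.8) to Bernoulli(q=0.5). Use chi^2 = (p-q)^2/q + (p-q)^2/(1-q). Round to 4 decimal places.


Chi-squared divergence between Bernoulli distributions:
chi^2 = (p-q)^2/q + (p-q)^2/(1-q).
p = 0.8, q = 0.5, p-q = 0.3.
(p-q)^2 = 0.09.
term1 = 0.09/0.5 = 0.18.
term2 = 0.09/0.5 = 0.18.
chi^2 = 0.18 + 0.18 = 0.3600

0.3600


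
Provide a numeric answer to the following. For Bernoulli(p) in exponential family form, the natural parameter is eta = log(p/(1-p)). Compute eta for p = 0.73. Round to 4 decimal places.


Natural parameter for Bernoulli: eta = log(p/(1-p)).
p = 0.73, 1-p = 0.27.
p/(1-p) = 2.703704.
eta = log(2.703704) = 0.9946

0.9946


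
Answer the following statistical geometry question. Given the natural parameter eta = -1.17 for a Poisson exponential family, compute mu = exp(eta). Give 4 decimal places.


Expectation parameter for Poisson exponential family:
mu = exp(eta).
eta = -1.17.
mu = exp(-1.17) = 0.3104

0.3104


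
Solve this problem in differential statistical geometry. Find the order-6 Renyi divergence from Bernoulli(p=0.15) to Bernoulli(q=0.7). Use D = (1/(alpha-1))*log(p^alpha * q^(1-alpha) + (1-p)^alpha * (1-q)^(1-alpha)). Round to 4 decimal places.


Renyi divergence of order alpha between Bernoulli distributions:
D = (1/(alpha-1))*log(p^alpha * q^(1-alpha) + (1-p)^alpha * (1-q)^(1-alpha)).
alpha = 6, p = 0.15, q = 0.7.
p^alpha * q^(1-alpha) = 0.15^6 * 0.7^-5 = 6.8e-05.
(1-p)^alpha * (1-q)^(1-alpha) = 0.85^6 * 0.3^-5 = 155.205562.
sum = 6.8e-05 + 155.205562 = 155.20563.
D = (1/5)*log(155.20563) = 1.0090

1.0090


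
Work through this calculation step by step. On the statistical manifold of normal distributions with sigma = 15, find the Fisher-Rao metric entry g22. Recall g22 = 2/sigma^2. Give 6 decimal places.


For the 2-parameter normal family, the Fisher metric has:
  g11 = 1/sigma^2, g22 = 2/sigma^2.
sigma = 15, sigma^2 = 225.
g22 = 0.008889

0.008889


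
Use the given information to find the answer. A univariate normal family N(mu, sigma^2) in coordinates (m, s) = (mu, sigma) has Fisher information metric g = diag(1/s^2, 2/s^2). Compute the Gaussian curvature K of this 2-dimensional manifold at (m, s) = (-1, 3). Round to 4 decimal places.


The metric has the form g = (A dm^2 + B ds^2)/s^2 with A = 1, B = 2.
Substitute u = sqrt(A/B)*m: g = B*(du^2 + ds^2)/s^2, i.e. B times the
Poincare upper half-plane metric, which has constant Gaussian curvature -1.
Scaling a 2D metric by a constant c divides the Gaussian curvature by c,
so K = -1/B = -1/(2) = -0.5000 everywhere (the point (m, s) = (-1, 3) is irrelevant:
the curvature is constant).
The requested Gaussian curvature is K = -0.5000.

-0.5000


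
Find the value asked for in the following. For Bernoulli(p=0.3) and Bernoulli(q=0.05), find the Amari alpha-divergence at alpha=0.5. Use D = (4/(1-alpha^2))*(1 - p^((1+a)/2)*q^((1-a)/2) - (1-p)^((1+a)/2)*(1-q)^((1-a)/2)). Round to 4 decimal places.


Amari alpha-divergence:
D = (4/(1-alpha^2))*(1 - p^((1+a)/2)*q^((1-a)/2) - (1-p)^((1+a)/2)*(1-q)^((1-a)/2)).
alpha = 0.5, p = 0.3, q = 0.05.
e1 = (1+alpha)/2 = 0.75, e2 = (1-alpha)/2 = 0.25.
t1 = p^e1 * q^e2 = 0.3^0.75 * 0.05^0.25 = 0.191683.
t2 = (1-p)^e1 * (1-q)^e2 = 0.7^0.75 * 0.95^0.25 = 0.755535.
4/(1-alpha^2) = 5.333333.
D = 5.333333*(1 - 0.191683 - 0.755535) = 0.2815

0.2815


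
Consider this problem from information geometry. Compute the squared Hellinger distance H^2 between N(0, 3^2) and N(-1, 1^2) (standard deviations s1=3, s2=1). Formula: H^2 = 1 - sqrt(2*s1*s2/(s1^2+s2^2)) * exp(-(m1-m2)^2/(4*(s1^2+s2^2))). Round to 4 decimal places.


Squared Hellinger distance for Gaussians:
H^2 = 1 - sqrt(2*s1*s2/(s1^2+s2^2)) * exp(-(m1-m2)^2/(4*(s1^2+s2^2))).
s1^2 = 9, s2^2 = 1, s1^2+s2^2 = 10.
sqrt(2*3*1/(10)) = 0.774597.
(m1-m2)^2 = (1)^2 = 1.
exp(-1/(4*10)) = exp(-0.025) = 0.97531.
H^2 = 1 - 0.774597*0.97531 = 0.2445

0.2445


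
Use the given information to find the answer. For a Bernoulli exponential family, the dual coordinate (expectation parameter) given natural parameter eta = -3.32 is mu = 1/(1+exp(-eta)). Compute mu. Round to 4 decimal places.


Dual coordinate (expectation parameter) for Bernoulli:
mu = 1/(1+exp(-eta)).
eta = -3.32.
exp(-eta) = exp(3.32) = 27.660351.
mu = 1/(1+27.660351) = 0.0349

0.0349


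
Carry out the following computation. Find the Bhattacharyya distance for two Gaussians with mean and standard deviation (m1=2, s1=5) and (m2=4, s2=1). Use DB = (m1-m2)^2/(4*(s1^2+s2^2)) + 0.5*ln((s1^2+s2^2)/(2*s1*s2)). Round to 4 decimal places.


Bhattacharyya distance between two Gaussians:
DB = (m1-m2)^2/(4*(s1^2+s2^2)) + (1/2)*ln((s1^2+s2^2)/(2*s1*s2)).
(m1-m2)^2 = (-2)^2 = 4.
s1^2+s2^2 = 25 + 1 = 26.
term1 = 4/104 = 0.038462.
term2 = 0.5*ln(26/10.0) = 0.477756.
DB = 0.038462 + 0.477756 = 0.5162

0.5162


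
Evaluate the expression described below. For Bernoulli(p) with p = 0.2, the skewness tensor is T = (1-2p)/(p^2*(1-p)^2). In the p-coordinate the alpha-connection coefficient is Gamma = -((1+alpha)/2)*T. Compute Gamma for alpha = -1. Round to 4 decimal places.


Skewness (Amari-Chentsov) tensor: T = (1-2p)/(p^2*(1-p)^2).
p = 0.2, 1-2p = 0.6, p^2 = 0.04, (1-p)^2 = 0.64.
T = 0.6/(0.04 * 0.64) = 23.4375.
In the p-coordinate, Gamma^(alpha) = Gamma^(0) - (alpha/2)*T with Gamma^(0) = (1/2)*g'(p) = -T/2,
so Gamma^(alpha) = -((1+alpha)/2)*T.
alpha = -1, -(1+alpha)/2 = 0.0.
Gamma = 0.0 * 23.4375 = 0.0000

0.0000


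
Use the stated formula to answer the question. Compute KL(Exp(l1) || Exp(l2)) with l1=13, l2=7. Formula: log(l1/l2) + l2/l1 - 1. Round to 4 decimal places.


KL divergence for exponential family:
KL = log(l1/l2) + l2/l1 - 1.
log(13/7) = 0.619039.
7/13 = 0.538462.
KL = 0.619039 + 0.538462 - 1 = 0.1575

0.1575


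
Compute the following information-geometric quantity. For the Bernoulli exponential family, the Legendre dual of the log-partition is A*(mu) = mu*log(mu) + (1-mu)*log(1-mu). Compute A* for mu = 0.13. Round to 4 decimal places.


Legendre transform for Bernoulli:
A*(mu) = mu*log(mu) + (1-mu)*log(1-mu).
mu = 0.13, 1-mu = 0.87.
mu*log(mu) = 0.13*log(0.13) = -0.265229.
(1-mu)*log(1-mu) = 0.87*log(0.87) = -0.121158.
A* = -0.265229 + -0.121158 = -0.3864

-0.3864


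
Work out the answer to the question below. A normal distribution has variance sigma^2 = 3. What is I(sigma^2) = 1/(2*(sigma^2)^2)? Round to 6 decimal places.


Fisher information for variance: I(sigma^2) = 1/(2*sigma^4).
sigma^2 = 3, so sigma^4 = 9.
I = 1/(2*9) = 1/18 = 0.055556

0.055556


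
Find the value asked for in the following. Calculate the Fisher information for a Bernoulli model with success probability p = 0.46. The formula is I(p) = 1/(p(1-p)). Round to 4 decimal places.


For Bernoulli(p), Fisher information is I(p) = 1/(p*(1-p)).
p = 0.46, 1-p = 0.54.
p*(1-p) = 0.2484.
I(p) = 1/0.2484 = 4.0258

4.0258


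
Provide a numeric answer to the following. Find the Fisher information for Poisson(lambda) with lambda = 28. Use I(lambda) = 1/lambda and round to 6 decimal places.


Fisher information for Poisson: I(lambda) = 1/lambda.
lambda = 28.
I(lambda) = 1/28 = 0.035714

0.035714


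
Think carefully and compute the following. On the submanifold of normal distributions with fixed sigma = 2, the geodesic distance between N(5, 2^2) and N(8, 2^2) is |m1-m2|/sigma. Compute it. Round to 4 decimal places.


On the fixed-variance normal subfamily, geodesic distance = |m1-m2|/sigma.
|5 - 8| = 3.
sigma = 2.
d = 3/2 = 1.5000

1.5000


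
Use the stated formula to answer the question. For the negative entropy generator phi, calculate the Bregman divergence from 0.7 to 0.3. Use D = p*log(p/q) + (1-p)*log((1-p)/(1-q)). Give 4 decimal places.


Bregman divergence with negative entropy generator:
D = p*log(p/q) + (1-p)*log((1-p)/(1-q)).
p = 0.7, q = 0.3.
p*log(p/q) = 0.7*log(0.7/0.3) = 0.593109.
(1-p)*log((1-p)/(1-q)) = 0.3*log(0.3/0.7) = -0.254189.
D = 0.593109 + -0.254189 = 0.3389

0.3389


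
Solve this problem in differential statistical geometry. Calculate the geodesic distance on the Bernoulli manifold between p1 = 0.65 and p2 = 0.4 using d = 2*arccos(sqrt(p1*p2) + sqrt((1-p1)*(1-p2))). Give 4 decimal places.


Geodesic distance on Bernoulli manifold:
d(p1,p2) = 2*arccos(sqrt(p1*p2) + sqrt((1-p1)*(1-p2))).
sqrt(p1*p2) = sqrt(0.65*0.4) = 0.509902.
sqrt((1-p1)*(1-p2)) = sqrt(0.35*0.6) = 0.458258.
arg = 0.509902 + 0.458258 = 0.96816.
d = 2*arccos(0.96816) = 0.5061

0.5061


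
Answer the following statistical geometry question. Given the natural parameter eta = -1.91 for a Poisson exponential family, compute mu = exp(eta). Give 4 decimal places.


Expectation parameter for Poisson exponential family:
mu = exp(eta).
eta = -1.91.
mu = exp(-1.91) = 0.1481

0.1481


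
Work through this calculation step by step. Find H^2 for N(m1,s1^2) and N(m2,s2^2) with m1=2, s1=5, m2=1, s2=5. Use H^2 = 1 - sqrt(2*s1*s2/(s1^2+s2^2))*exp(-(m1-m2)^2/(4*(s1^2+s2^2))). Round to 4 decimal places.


Squared Hellinger distance for Gaussians:
H^2 = 1 - sqrt(2*s1*s2/(s1^2+s2^2)) * exp(-(m1-m2)^2/(4*(s1^2+s2^2))).
s1^2 = 25, s2^2 = 25, s1^2+s2^2 = 50.
sqrt(2*5*5/(50)) = 1.0.
(m1-m2)^2 = (1)^2 = 1.
exp(-1/(4*50)) = exp(-0.005) = 0.995012.
H^2 = 1 - 1.0*0.995012 = 0.0050

0.0050


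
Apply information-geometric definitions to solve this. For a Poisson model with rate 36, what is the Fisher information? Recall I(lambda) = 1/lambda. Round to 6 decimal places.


Fisher information for Poisson: I(lambda) = 1/lambda.
lambda = 36.
I(lambda) = 1/36 = 0.027778

0.027778


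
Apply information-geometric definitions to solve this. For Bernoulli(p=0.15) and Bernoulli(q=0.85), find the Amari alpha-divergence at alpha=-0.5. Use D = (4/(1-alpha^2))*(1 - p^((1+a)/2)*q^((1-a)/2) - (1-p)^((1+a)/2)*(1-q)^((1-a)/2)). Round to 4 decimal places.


Amari alpha-divergence:
D = (4/(1-alpha^2))*(1 - p^((1+a)/2)*q^((1-a)/2) - (1-p)^((1+a)/2)*(1-q)^((1-a)/2)).
alpha = -0.5, p = 0.15, q = 0.85.
e1 = (1+alpha)/2 = 0.25, e2 = (1-alpha)/2 = 0.75.
t1 = p^e1 * q^e2 = 0.15^0.25 * 0.85^0.75 = 0.550918.
t2 = (1-p)^e1 * (1-q)^e2 = 0.85^0.25 * 0.15^0.75 = 0.231432.
4/(1-alpha^2) = 5.333333.
D = 5.333333*(1 - 0.550918 - 0.231432) = 1.1608

1.1608


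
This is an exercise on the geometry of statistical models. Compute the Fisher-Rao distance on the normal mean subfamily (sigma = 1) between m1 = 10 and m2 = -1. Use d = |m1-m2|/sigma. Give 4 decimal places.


On the fixed-variance normal subfamily, geodesic distance = |m1-m2|/sigma.
|10 - -1| = 11.
sigma = 1.
d = 11/1 = 11.0000

11.0000


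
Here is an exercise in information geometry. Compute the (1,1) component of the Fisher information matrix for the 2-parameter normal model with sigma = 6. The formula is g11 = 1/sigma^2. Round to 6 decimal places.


For the 2-parameter normal family, the Fisher metric has:
  g11 = 1/sigma^2, g22 = 2/sigma^2.
sigma = 6, sigma^2 = 36.
g11 = 0.027778

0.027778


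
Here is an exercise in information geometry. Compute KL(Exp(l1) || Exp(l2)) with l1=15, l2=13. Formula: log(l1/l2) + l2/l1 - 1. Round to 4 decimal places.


KL divergence for exponential family:
KL = log(l1/l2) + l2/l1 - 1.
log(15/13) = 0.143101.
13/15 = 0.866667.
KL = 0.143101 + 0.866667 - 1 = 0.0098

0.0098


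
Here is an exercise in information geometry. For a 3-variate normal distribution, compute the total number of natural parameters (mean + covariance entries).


Exponential family dimension calculation:
For 3-dim MVN: mean has 3 params, covariance has 3*4/2 = 6 unique entries.
Total dim = 3 + 6 = 9.

9


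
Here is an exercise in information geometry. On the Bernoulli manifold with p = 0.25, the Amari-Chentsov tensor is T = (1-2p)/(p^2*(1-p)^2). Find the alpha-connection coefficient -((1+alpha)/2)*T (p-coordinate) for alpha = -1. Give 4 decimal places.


Skewness (Amari-Chentsov) tensor: T = (1-2p)/(p^2*(1-p)^2).
p = 0.25, 1-2p = 0.5, p^2 = 0.0625, (1-p)^2 = 0.5625.
T = 0.5/(0.0625 * 0.5625) = 14.222222.
In the p-coordinate, Gamma^(alpha) = Gamma^(0) - (alpha/2)*T with Gamma^(0) = (1/2)*g'(p) = -T/2,
so Gamma^(alpha) = -((1+alpha)/2)*T.
alpha = -1, -(1+alpha)/2 = 0.0.
Gamma = 0.0 * 14.222222 = 0.0000

0.0000


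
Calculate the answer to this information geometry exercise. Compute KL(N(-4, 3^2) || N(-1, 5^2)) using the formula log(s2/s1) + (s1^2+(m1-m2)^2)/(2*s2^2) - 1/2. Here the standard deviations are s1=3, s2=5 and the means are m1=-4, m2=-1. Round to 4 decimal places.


KL divergence between normal distributions:
KL = log(s2/s1) + (s1^2 + (m1-m2)^2)/(2*s2^2) - 1/2.
log(5/3) = 0.510826.
(3^2 + (-4--1)^2)/(2*5^2) = (9 + 9)/50 = 0.36.
KL = 0.510826 + 0.36 - 0.5 = 0.3708

0.3708


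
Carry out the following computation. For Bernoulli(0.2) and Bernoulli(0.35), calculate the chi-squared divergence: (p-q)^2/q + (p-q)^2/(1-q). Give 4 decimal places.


Chi-squared divergence between Bernoulli distributions:
chi^2 = (p-q)^2/q + (p-q)^2/(1-q).
p = 0.2, q = 0.35, p-q = -0.15.
(p-q)^2 = 0.0225.
term1 = 0.0225/0.35 = 0.064286.
term2 = 0.0225/0.65 = 0.034615.
chi^2 = 0.064286 + 0.034615 = 0.0989

0.0989


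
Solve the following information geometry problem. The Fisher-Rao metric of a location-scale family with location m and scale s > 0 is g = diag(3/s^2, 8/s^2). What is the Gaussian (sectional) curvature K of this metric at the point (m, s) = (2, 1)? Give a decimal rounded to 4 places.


The metric has the form g = (A dm^2 + B ds^2)/s^2 with A = 3, B = 8.
Substitute u = sqrt(A/B)*m: g = B*(du^2 + ds^2)/s^2, i.e. B times the
Poincare upper half-plane metric, which has constant Gaussian curvature -1.
Scaling a 2D metric by a constant c divides the Gaussian curvature by c,
so K = -1/B = -1/(8) = -0.1250 everywhere (the point (m, s) = (2, 1) is irrelevant:
the curvature is constant).
The requested Gaussian curvature is K = -0.1250.

-0.1250


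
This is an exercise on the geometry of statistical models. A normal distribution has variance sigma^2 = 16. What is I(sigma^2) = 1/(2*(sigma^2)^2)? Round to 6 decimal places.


Fisher information for variance: I(sigma^2) = 1/(2*sigma^4).
sigma^2 = 16, so sigma^4 = 256.
I = 1/(2*256) = 1/512 = 0.001953

0.001953


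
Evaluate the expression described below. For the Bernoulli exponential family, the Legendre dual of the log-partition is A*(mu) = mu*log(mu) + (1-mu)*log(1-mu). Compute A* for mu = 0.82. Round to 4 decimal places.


Legendre transform for Bernoulli:
A*(mu) = mu*log(mu) + (1-mu)*log(1-mu).
mu = 0.82, 1-mu = 0.18.
mu*log(mu) = 0.82*log(0.82) = -0.16273.
(1-mu)*log(1-mu) = 0.18*log(0.18) = -0.308664.
A* = -0.16273 + -0.308664 = -0.4714

-0.4714


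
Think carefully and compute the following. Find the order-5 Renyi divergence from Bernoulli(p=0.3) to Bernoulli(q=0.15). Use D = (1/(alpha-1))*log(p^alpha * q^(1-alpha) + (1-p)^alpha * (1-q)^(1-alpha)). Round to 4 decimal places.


Renyi divergence of order alpha between Bernoulli distributions:
D = (1/(alpha-1))*log(p^alpha * q^(1-alpha) + (1-p)^alpha * (1-q)^(1-alpha)).
alpha = 5, p = 0.3, q = 0.15.
p^alpha * q^(1-alpha) = 0.3^5 * 0.15^-4 = 4.8.
(1-p)^alpha * (1-q)^(1-alpha) = 0.7^5 * 0.85^-4 = 0.321969.
sum = 4.8 + 0.321969 = 5.121969.
D = (1/4)*log(5.121969) = 0.4084

0.4084


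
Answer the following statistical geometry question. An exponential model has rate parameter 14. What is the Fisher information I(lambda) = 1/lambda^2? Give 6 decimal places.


Fisher information for exponential: I(lambda) = 1/lambda^2.
lambda = 14, lambda^2 = 196.
I = 1/196 = 0.005102

0.005102


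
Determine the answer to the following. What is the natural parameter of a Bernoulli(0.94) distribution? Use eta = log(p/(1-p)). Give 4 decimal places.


Natural parameter for Bernoulli: eta = log(p/(1-p)).
p = 0.94, 1-p = 0.06.
p/(1-p) = 15.666667.
eta = log(15.666667) = 2.7515

2.7515


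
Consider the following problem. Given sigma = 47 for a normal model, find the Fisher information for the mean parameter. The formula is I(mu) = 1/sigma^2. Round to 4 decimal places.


The Fisher information for the mean of a normal distribution is I(mu) = 1/sigma^2.
sigma = 47, so sigma^2 = 2209.
I(mu) = 1/2209 = 0.0005

0.0005


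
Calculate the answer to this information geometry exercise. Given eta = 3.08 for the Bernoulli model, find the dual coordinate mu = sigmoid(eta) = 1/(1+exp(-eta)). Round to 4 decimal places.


Dual coordinate (expectation parameter) for Bernoulli:
mu = 1/(1+exp(-eta)).
eta = 3.08.
exp(-eta) = exp(-3.08) = 0.045959.
mu = 1/(1+0.045959) = 0.9561

0.9561


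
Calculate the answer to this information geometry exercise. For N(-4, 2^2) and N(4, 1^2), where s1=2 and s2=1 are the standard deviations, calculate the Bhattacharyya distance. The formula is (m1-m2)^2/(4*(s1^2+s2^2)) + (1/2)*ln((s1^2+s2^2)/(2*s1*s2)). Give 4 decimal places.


Bhattacharyya distance between two Gaussians:
DB = (m1-m2)^2/(4*(s1^2+s2^2)) + (1/2)*ln((s1^2+s2^2)/(2*s1*s2)).
(m1-m2)^2 = (-8)^2 = 64.
s1^2+s2^2 = 4 + 1 = 5.
term1 = 64/20 = 3.2.
term2 = 0.5*ln(5/4.0) = 0.111572.
DB = 3.2 + 0.111572 = 3.3116

3.3116


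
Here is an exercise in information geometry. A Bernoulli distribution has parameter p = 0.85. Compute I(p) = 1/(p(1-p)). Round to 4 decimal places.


For Bernoulli(p), Fisher information is I(p) = 1/(p*(1-p)).
p = 0.85, 1-p = 0.15.
p*(1-p) = 0.1275.
I(p) = 1/0.1275 = 7.8431

7.8431


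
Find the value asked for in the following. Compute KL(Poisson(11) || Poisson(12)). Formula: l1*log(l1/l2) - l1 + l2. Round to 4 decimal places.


KL divergence for Poisson:
KL = l1*log(l1/l2) - l1 + l2.
l1 = 11, l2 = 12.
log(11/12) = -0.087011.
l1*log(l1/l2) = 11 * -0.087011 = -0.957125.
KL = -0.957125 - 11 + 12 = 0.0429

0.0429


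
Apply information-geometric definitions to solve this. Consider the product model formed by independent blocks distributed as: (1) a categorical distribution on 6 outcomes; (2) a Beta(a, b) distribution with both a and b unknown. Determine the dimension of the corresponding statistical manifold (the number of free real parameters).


The dimension of a statistical manifold equals the number of free
(independent) real parameters of the model. For a product of independent
blocks the parameter counts add.
- categorical on 6 outcomes (probabilities sum to 1): 6-1 = 5.
- Beta (a, b): 2.
Total = 5 + 2 = 7.
Dimension = 7

7


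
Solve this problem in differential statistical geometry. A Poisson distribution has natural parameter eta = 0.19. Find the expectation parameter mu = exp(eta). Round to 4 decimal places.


Expectation parameter for Poisson exponential family:
mu = exp(eta).
eta = 0.19.
mu = exp(0.19) = 1.2092

1.2092


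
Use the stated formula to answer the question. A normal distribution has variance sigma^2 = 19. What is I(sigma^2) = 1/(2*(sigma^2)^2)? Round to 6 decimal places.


Fisher information for variance: I(sigma^2) = 1/(2*sigma^4).
sigma^2 = 19, so sigma^4 = 361.
I = 1/(2*361) = 1/722 = 0.001385

0.001385


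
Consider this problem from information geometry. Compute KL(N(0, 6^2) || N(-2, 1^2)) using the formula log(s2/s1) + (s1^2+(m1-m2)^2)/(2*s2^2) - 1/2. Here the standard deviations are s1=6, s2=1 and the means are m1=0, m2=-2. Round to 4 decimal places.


KL divergence between normal distributions:
KL = log(s2/s1) + (s1^2 + (m1-m2)^2)/(2*s2^2) - 1/2.
log(1/6) = -1.791759.
(6^2 + (0--2)^2)/(2*1^2) = (36 + 4)/2 = 20.0.
KL = -1.791759 + 20.0 - 0.5 = 17.7082

17.7082


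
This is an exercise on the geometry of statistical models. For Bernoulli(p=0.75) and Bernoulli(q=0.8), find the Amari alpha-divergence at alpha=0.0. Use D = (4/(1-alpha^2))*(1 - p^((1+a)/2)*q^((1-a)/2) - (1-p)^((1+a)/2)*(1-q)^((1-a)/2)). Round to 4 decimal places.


Amari alpha-divergence:
D = (4/(1-alpha^2))*(1 - p^((1+a)/2)*q^((1-a)/2) - (1-p)^((1+a)/2)*(1-q)^((1-a)/2)).
alpha = 0.0, p = 0.75, q = 0.8.
e1 = (1+alpha)/2 = 0.5, e2 = (1-alpha)/2 = 0.5.
t1 = p^e1 * q^e2 = 0.75^0.5 * 0.8^0.5 = 0.774597.
t2 = (1-p)^e1 * (1-q)^e2 = 0.25^0.5 * 0.2^0.5 = 0.223607.
4/(1-alpha^2) = 4.0.
D = 4.0*(1 - 0.774597 - 0.223607) = 0.0072

0.0072


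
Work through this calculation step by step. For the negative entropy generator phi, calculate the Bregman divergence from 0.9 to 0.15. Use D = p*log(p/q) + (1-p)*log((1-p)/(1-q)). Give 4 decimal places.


Bregman divergence with negative entropy generator:
D = p*log(p/q) + (1-p)*log((1-p)/(1-q)).
p = 0.9, q = 0.15.
p*log(p/q) = 0.9*log(0.9/0.15) = 1.612584.
(1-p)*log((1-p)/(1-q)) = 0.1*log(0.1/0.85) = -0.214007.
D = 1.612584 + -0.214007 = 1.3986

1.3986


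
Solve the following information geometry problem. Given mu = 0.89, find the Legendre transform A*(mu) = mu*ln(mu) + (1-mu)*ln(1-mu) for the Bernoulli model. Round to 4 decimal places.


Legendre transform for Bernoulli:
A*(mu) = mu*log(mu) + (1-mu)*log(1-mu).
mu = 0.89, 1-mu = 0.11.
mu*log(mu) = 0.89*log(0.89) = -0.103715.
(1-mu)*log(1-mu) = 0.11*log(0.11) = -0.2428.
A* = -0.103715 + -0.2428 = -0.3465

-0.3465


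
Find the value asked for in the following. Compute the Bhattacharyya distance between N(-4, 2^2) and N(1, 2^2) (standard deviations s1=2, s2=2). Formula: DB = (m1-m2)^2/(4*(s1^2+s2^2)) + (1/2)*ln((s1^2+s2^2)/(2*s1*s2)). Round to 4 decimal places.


Bhattacharyya distance between two Gaussians:
DB = (m1-m2)^2/(4*(s1^2+s2^2)) + (1/2)*ln((s1^2+s2^2)/(2*s1*s2)).
(m1-m2)^2 = (-5)^2 = 25.
s1^2+s2^2 = 4 + 4 = 8.
term1 = 25/32 = 0.78125.
term2 = 0.5*ln(8/8.0) = 0.0.
DB = 0.78125 + 0.0 = 0.7813

0.7813


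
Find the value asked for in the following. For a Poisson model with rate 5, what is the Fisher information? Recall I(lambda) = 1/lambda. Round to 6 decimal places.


Fisher information for Poisson: I(lambda) = 1/lambda.
lambda = 5.
I(lambda) = 1/5 = 0.200000

0.200000


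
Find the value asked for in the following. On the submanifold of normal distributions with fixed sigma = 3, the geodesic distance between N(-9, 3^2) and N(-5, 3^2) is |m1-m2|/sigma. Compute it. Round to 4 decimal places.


On the fixed-variance normal subfamily, geodesic distance = |m1-m2|/sigma.
|-9 - -5| = 4.
sigma = 3.
d = 4/3 = 1.3333

1.3333


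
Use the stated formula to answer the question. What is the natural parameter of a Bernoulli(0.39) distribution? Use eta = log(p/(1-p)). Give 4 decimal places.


Natural parameter for Bernoulli: eta = log(p/(1-p)).
p = 0.39, 1-p = 0.61.
p/(1-p) = 0.639344.
eta = log(0.639344) = -0.4473

-0.4473


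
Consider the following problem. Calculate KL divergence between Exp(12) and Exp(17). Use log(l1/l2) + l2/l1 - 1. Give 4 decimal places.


KL divergence for exponential family:
KL = log(l1/l2) + l2/l1 - 1.
log(12/17) = -0.348307.
17/12 = 1.416667.
KL = -0.348307 + 1.416667 - 1 = 0.0684

0.0684


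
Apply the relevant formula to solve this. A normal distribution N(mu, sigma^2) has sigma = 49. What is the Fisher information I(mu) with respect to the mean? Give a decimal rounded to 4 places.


The Fisher information for the mean of a normal distribution is I(mu) = 1/sigma^2.
sigma = 49, so sigma^2 = 2401.
I(mu) = 1/2401 = 0.0004

0.0004


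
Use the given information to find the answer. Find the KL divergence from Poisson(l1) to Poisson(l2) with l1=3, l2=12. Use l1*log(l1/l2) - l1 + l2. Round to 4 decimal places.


KL divergence for Poisson:
KL = l1*log(l1/l2) - l1 + l2.
l1 = 3, l2 = 12.
log(3/12) = -1.386294.
l1*log(l1/l2) = 3 * -1.386294 = -4.158883.
KL = -4.158883 - 3 + 12 = 4.8411

4.8411


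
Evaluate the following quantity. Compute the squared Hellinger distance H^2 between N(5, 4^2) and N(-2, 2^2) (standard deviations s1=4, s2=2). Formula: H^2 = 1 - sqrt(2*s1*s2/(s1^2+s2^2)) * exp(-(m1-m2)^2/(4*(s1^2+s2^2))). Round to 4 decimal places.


Squared Hellinger distance for Gaussians:
H^2 = 1 - sqrt(2*s1*s2/(s1^2+s2^2)) * exp(-(m1-m2)^2/(4*(s1^2+s2^2))).
s1^2 = 16, s2^2 = 4, s1^2+s2^2 = 20.
sqrt(2*4*2/(20)) = 0.894427.
(m1-m2)^2 = (7)^2 = 49.
exp(-49/(4*20)) = exp(-0.6125) = 0.541994.
H^2 = 1 - 0.894427*0.541994 = 0.5152

0.5152


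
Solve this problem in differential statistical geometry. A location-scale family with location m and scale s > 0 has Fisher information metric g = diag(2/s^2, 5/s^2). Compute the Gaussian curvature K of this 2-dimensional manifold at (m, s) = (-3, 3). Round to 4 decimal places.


The metric has the form g = (A dm^2 + B ds^2)/s^2 with A = 2, B = 5.
Substitute u = sqrt(A/B)*m: g = B*(du^2 + ds^2)/s^2, i.e. B times the
Poincare upper half-plane metric, which has constant Gaussian curvature -1.
Scaling a 2D metric by a constant c divides the Gaussian curvature by c,
so K = -1/B = -1/(5) = -0.2000 everywhere (the point (m, s) = (-3, 3) is irrelevant:
the curvature is constant).
The requested Gaussian curvature is K = -0.2000.

-0.2000


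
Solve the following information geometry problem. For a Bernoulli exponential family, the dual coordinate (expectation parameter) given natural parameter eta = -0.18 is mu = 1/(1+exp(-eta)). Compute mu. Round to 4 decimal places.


Dual coordinate (expectation parameter) for Bernoulli:
mu = 1/(1+exp(-eta)).
eta = -0.18.
exp(-eta) = exp(0.18) = 1.197217.
mu = 1/(1+1.197217) = 0.4551

0.4551


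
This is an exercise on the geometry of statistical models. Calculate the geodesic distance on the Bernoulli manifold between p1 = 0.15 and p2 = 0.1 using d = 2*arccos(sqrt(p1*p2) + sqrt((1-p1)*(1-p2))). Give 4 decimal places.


Geodesic distance on Bernoulli manifold:
d(p1,p2) = 2*arccos(sqrt(p1*p2) + sqrt((1-p1)*(1-p2))).
sqrt(p1*p2) = sqrt(0.15*0.1) = 0.122474.
sqrt((1-p1)*(1-p2)) = sqrt(0.85*0.9) = 0.874643.
arg = 0.122474 + 0.874643 = 0.997117.
d = 2*arccos(0.997117) = 0.1519

0.1519
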